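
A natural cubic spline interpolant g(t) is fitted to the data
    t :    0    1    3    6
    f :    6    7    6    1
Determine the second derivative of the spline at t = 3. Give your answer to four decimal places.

Put M_i = g'' at the i-th knot. Here h = (1, 2, 3) and Δ = (1, -1/2, -5/3), so the interior equations h_(i-1)·M_(i-1) + 2(h_(i-1)+h_i)·M_i + h_i·M_(i+1) = 6(Δ_i − Δ_(i-1)) read
  1·M_0 + 6·M_1 + 2·M_2 = 6(Δ_1 - Δ_0) = -9
  2·M_1 + 10·M_2 + 3·M_3 = 6(Δ_2 - Δ_1) = -7
Natural end conditions: M_0 = M_3 = 0.
Hence M_0 = 0, M_1 = -19/14, M_2 = -3/7, M_3 = 0.

-0.4286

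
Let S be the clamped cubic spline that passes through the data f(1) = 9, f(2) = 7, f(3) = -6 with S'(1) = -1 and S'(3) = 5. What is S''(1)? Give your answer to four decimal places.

16.5000

Write M_i for S''(x_i). With h_i = 1, 1 and divided differences Δ_i = -2, -13, the continuity of S' gives the tridiagonal system
  1·M_0 + 4·M_1 + 1·M_2 = 6(Δ_1 - Δ_0) = -66
Clamped end conditions give two more equations: 2h_0·M_0 + h_0·M_1 = 6(Δ_0 - S'(1)) = -6 and h_1·M_1 + 2h_1·M_2 = 6(S'(3) - Δ_1) = 108.
Hence M_0 = 33/2, M_1 = -39, M_2 = 147/2.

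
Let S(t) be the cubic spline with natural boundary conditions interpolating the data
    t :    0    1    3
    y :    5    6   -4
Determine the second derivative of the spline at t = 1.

-6

With m_i denoting the second derivative at x_i, h_i = 1, 2, and Δ_i = (y_(i+1) − y_i)/h_i = 1, -5:
  1·m_0 + 6·m_1 + 2·m_2 = 6(Δ_1 - Δ_0) = -36
Natural end conditions: m_0 = m_2 = 0.
Solving the tridiagonal system: m_0 = 0, m_1 = -6, m_2 = 0.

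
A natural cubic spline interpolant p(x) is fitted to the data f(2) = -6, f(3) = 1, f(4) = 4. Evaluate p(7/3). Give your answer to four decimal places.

Let m_i = p''(x_i). Step sizes h_i = 1, 1; slopes of the chords Δ_i = (y_(i+1) - y_i)/h_i = 7, 3.
  1·m_0 + 4·m_1 + 1·m_2 = 6(Δ_1 - Δ_0) = -24
Natural end conditions: m_0 = m_2 = 0.
Forward elimination and back-substitution give m_0 = 0, m_1 = -6, m_2 = 0.
On [2, 3], p(x) = -6 + 8·(x - 2) + 0·(x - 2)² - 1·(x - 2)³.
With (x - 2) = 1/3: p(7/3) = -91/27.

-3.3704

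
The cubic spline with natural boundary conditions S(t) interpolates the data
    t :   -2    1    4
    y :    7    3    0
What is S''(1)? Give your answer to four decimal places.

Write σ_i for S''(x_i). With h_i = 3, 3 and divided differences Δ_i = -4/3, -1, the continuity of S' gives the tridiagonal system
  3·σ_0 + 12·σ_1 + 3·σ_2 = 6(Δ_1 - Δ_0) = 2
Natural end conditions: σ_0 = σ_2 = 0.
Solving: σ_0 = 0, σ_1 = 1/6, σ_2 = 0.

0.1667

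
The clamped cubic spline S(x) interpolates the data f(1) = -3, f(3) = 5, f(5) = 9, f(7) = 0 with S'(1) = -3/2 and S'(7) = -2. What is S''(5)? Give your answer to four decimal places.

-5.9667

Let m_i = S''(x_i). Step sizes h_i = 2, 2, 2; slopes of the chords Δ_i = (y_(i+1) - y_i)/h_i = 4, 2, -9/2.
  2·m_0 + 8·m_1 + 2·m_2 = 6(Δ_1 - Δ_0) = -12
  2·m_1 + 8·m_2 + 2·m_3 = 6(Δ_2 - Δ_1) = -39
Clamped end conditions give two more equations: 2h_0·m_0 + h_0·m_1 = 6(Δ_0 - S'(1)) = 33 and h_2·m_2 + 2h_2·m_3 = 6(S'(7) - Δ_2) = 15.
Solving: m_0 = 283/30, m_1 = -71/30, m_2 = -179/30, m_3 = 101/15.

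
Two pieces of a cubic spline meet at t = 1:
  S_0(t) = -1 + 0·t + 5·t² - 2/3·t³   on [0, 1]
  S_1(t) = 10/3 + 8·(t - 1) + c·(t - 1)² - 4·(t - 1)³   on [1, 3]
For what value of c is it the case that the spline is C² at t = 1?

3

S_0''(t) = 10 - 4·t, so S_0''(1) = 6. On the right, S_1''(1) = 2c, so c = 3.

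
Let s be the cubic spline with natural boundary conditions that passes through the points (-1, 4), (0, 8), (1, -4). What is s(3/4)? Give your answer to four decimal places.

-0.0625

Write M_i for s''(x_i). With h_i = 1, 1 and divided differences Δ_i = 4, -12, the continuity of s' gives the tridiagonal system
  1·M_0 + 4·M_1 + 1·M_2 = 6(Δ_1 - Δ_0) = -96
Natural end conditions: M_0 = M_2 = 0.
Forward elimination and back-substitution give M_0 = 0, M_1 = -24, M_2 = 0.
On [0, 1], s(x) = 8 - 4·x - 12·x² + 4·x³.
With x = 3/4: s(3/4) = -1/16.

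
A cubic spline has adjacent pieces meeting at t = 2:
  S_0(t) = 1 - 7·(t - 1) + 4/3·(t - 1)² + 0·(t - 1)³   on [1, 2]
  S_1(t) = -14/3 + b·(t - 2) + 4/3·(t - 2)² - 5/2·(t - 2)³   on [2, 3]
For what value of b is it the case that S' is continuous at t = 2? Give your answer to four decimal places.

-4.3333

S_0'(t) = -7 + 8/3·(t - 1) + 0·(t - 1)², so S_0'(2) = -13/3. On the right, S_1'(2) = b, so b = -13/3.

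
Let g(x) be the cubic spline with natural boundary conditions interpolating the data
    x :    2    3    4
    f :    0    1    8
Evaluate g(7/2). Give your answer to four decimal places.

3.9375

Let σ_i = g''(x_i). Step sizes h_i = 1, 1; slopes of the chords Δ_i = (y_(i+1) - y_i)/h_i = 1, 7.
  1·σ_0 + 4·σ_1 + 1·σ_2 = 6(Δ_1 - Δ_0) = 36
Natural end conditions: σ_0 = σ_2 = 0.
Solving the tridiagonal system: σ_0 = 0, σ_1 = 9, σ_2 = 0.
On [3, 4], g(x) = 1 + 4·(x - 3) + 9/2·(x - 3)² - 3/2·(x - 3)³.
With (x - 3) = 1/2: g(7/2) = 63/16.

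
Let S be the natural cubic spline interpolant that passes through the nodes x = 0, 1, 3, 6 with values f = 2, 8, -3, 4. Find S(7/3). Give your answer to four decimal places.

1.5802

Put σ_i = S'' at the i-th knot. Here h = (1, 2, 3) and Δ = (6, -11/2, 7/3), so the interior equations h_(i-1)·σ_(i-1) + 2(h_(i-1)+h_i)·σ_i + h_i·σ_(i+1) = 6(Δ_i − Δ_(i-1)) read
  1·σ_0 + 6·σ_1 + 2·σ_2 = 6(Δ_1 - Δ_0) = -69
  2·σ_1 + 10·σ_2 + 3·σ_3 = 6(Δ_2 - Δ_1) = 47
Natural end conditions: σ_0 = σ_3 = 0.
Solving: σ_0 = 0, σ_1 = -14, σ_2 = 15/2, σ_3 = 0.
On [1, 3], S(x) = 8 + 4/3·(x - 1) - 7·(x - 1)² + 43/24·(x - 1)³.
With (x - 1) = 4/3: S(7/3) = 128/81.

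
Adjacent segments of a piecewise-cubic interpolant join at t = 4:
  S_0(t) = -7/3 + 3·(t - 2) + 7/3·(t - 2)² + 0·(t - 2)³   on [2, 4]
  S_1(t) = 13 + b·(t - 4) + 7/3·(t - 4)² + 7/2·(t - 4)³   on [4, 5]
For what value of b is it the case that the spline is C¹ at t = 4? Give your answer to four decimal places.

S_0'(t) = 3 + 14/3·(t - 2) + 0·(t - 2)², so S_0'(4) = 37/3. On the right, S_1'(4) = b, so b = 37/3.

12.3333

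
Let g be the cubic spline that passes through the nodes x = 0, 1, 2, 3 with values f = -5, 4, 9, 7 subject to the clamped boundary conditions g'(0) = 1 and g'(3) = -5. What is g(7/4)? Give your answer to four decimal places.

With m_i denoting the second derivative at x_i, h_i = 1, 1, 1, and Δ_i = (y_(i+1) − y_i)/h_i = 9, 5, -2:
  1·m_0 + 4·m_1 + 1·m_2 = 6(Δ_1 - Δ_0) = -24
  1·m_1 + 4·m_2 + 1·m_3 = 6(Δ_2 - Δ_1) = -42
Clamped end conditions give two more equations: 2h_0·m_0 + h_0·m_1 = 6(Δ_0 - g'(0)) = 48 and h_2·m_2 + 2h_2·m_3 = 6(g'(3) - Δ_2) = -18.
Solving: m_0 = 30, m_1 = -12, m_2 = -6, m_3 = -6.
On [1, 2], g(x) = 4 + 10·(x - 1) - 6·(x - 1)² + 1·(x - 1)³.
With (x - 1) = 3/4: g(7/4) = 547/64.

8.5469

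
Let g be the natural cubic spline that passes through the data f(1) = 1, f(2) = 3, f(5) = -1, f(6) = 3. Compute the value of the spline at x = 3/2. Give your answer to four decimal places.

2.2909

Write m_i for g''(x_i). With h_i = 1, 3, 1 and divided differences Δ_i = 2, -4/3, 4, the continuity of g' gives the tridiagonal system
  1·m_0 + 8·m_1 + 3·m_2 = 6(Δ_1 - Δ_0) = -20
  3·m_1 + 8·m_2 + 1·m_3 = 6(Δ_2 - Δ_1) = 32
Natural end conditions: m_0 = m_3 = 0.
Hence m_0 = 0, m_1 = -256/55, m_2 = 316/55, m_3 = 0.
On [1, 2], g(x) = 1 + 458/165·(x - 1) + 0·(x - 1)² - 128/165·(x - 1)³.
With (x - 1) = 1/2: g(3/2) = 126/55.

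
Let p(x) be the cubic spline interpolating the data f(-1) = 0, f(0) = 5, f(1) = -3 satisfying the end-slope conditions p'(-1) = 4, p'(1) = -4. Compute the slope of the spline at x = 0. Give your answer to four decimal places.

-2.2500

With σ_i denoting the second derivative at x_i, h_i = 1, 1, and Δ_i = (y_(i+1) − y_i)/h_i = 5, -8:
  1·σ_0 + 4·σ_1 + 1·σ_2 = 6(Δ_1 - Δ_0) = -78
Clamped end conditions give two more equations: 2h_0·σ_0 + h_0·σ_1 = 6(Δ_0 - p'(-1)) = 6 and h_1·σ_1 + 2h_1·σ_2 = 6(p'(1) - Δ_1) = 24.
Solving: σ_0 = 37/2, σ_1 = -31, σ_2 = 55/2.
On [0, 1], p'(x) = b_1 + 2c_1·x + 3d_1·x² with b_1 = Δ_1 - h_1(2σ_1 + σ_2)/6 = -9/4, c_1 = σ_1/2 = -31/2, d_1 = (σ_2 - σ_1)/(6h_1) = 39/4. So p'(0) = -9/4.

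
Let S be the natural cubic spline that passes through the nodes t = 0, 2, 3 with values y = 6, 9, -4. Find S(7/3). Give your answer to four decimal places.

Put M_i = S'' at the i-th knot. Here h = (2, 1) and Δ = (3/2, -13), so the interior equations h_(i-1)·M_(i-1) + 2(h_(i-1)+h_i)·M_i + h_i·M_(i+1) = 6(Δ_i − Δ_(i-1)) read
  2·M_0 + 6·M_1 + 1·M_2 = 6(Δ_1 - Δ_0) = -87
Natural end conditions: M_0 = M_2 = 0.
Solving the tridiagonal system: M_0 = 0, M_1 = -29/2, M_2 = 0.
On [2, 3], S(t) = 9 - 49/6·(t - 2) - 29/4·(t - 2)² + 29/12·(t - 2)³.
With (t - 2) = 1/3: S(7/3) = 901/162.

5.5617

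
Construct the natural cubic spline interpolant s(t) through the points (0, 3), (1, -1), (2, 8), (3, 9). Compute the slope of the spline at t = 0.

-8

Put m_i = s'' at the i-th knot. Here h = (1, 1, 1) and Δ = (-4, 9, 1), so the interior equations h_(i-1)·m_(i-1) + 2(h_(i-1)+h_i)·m_i + h_i·m_(i+1) = 6(Δ_i − Δ_(i-1)) read
  1·m_0 + 4·m_1 + 1·m_2 = 6(Δ_1 - Δ_0) = 78
  1·m_1 + 4·m_2 + 1·m_3 = 6(Δ_2 - Δ_1) = -48
Natural end conditions: m_0 = m_3 = 0.
Forward elimination and back-substitution give m_0 = 0, m_1 = 24, m_2 = -18, m_3 = 0.
On [0, 1], s'(t) = b_0 + 2c_0·t + 3d_0·t² with b_0 = Δ_0 - h_0(2m_0 + m_1)/6 = -8, c_0 = m_0/2 = 0, d_0 = (m_1 - m_0)/(6h_0) = 4. So s'(0) = -8.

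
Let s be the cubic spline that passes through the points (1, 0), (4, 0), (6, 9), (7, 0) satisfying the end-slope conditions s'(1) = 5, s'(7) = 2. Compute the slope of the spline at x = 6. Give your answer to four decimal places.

-8.3421

Put M_i = s'' at the i-th knot. Here h = (3, 2, 1) and Δ = (0, 9/2, -9), so the interior equations h_(i-1)·M_(i-1) + 2(h_(i-1)+h_i)·M_i + h_i·M_(i+1) = 6(Δ_i − Δ_(i-1)) read
  3·M_0 + 10·M_1 + 2·M_2 = 6(Δ_1 - Δ_0) = 27
  2·M_1 + 6·M_2 + 1·M_3 = 6(Δ_2 - Δ_1) = -81
Clamped end conditions give two more equations: 2h_0·M_0 + h_0·M_1 = 6(Δ_0 - s'(1)) = -30 and h_2·M_2 + 2h_2·M_3 = 6(s'(7) - Δ_2) = 66.
Hence M_0 = -197/19, M_1 = 204/19, M_2 = -468/19, M_3 = 861/19.
On [6, 7], s'(x) = b_2 + 2c_2·(x - 6) + 3d_2·(x - 6)² with b_2 = Δ_2 - h_2(2M_2 + M_3)/6 = -317/38, c_2 = M_2/2 = -234/19, d_2 = (M_3 - M_2)/(6h_2) = 443/38. So s'(6) = -317/38.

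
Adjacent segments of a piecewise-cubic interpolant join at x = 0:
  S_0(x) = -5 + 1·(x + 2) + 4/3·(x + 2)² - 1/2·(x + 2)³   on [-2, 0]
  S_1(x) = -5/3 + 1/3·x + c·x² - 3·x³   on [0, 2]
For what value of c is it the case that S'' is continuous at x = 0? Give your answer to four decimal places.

S_0''(x) = 8/3 - 3·(x + 2), so S_0''(0) = -10/3. On the right, S_1''(0) = 2c, so c = -5/3.

-1.6667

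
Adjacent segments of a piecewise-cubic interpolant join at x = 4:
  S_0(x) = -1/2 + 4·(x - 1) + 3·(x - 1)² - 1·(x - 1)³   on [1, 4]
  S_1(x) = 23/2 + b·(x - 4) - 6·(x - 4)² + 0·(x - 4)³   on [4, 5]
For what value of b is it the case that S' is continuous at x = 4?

S_0'(x) = 4 + 6·(x - 1) - 3·(x - 1)², so S_0'(4) = -5. On the right, S_1'(4) = b, so b = -5.

-5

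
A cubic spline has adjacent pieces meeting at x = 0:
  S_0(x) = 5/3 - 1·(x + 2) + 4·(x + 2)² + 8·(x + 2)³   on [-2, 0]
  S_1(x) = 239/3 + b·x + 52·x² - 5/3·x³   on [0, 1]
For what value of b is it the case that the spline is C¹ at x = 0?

S_0'(x) = -1 + 8·(x + 2) + 24·(x + 2)², so S_0'(0) = 111. On the right, S_1'(0) = b, so b = 111.

111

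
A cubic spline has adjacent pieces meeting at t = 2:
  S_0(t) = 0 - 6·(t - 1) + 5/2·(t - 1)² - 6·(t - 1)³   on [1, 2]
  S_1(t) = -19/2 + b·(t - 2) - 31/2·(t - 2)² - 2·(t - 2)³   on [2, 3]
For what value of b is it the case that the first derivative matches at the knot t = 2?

S_0'(t) = -6 + 5·(t - 1) - 18·(t - 1)², so S_0'(2) = -19. On the right, S_1'(2) = b, so b = -19.

-19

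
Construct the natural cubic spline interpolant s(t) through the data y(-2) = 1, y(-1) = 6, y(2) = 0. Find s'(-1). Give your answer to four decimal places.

3.2500

With M_i denoting the second derivative at x_i, h_i = 1, 3, and Δ_i = (y_(i+1) − y_i)/h_i = 5, -2:
  1·M_0 + 8·M_1 + 3·M_2 = 6(Δ_1 - Δ_0) = -42
Natural end conditions: M_0 = M_2 = 0.
Solving: M_0 = 0, M_1 = -21/4, M_2 = 0.
On [-1, 2], s'(t) = b_1 + 2c_1·(t + 1) + 3d_1·(t + 1)² with b_1 = Δ_1 - h_1(2M_1 + M_2)/6 = 13/4, c_1 = M_1/2 = -21/8, d_1 = (M_2 - M_1)/(6h_1) = 7/24. So s'(-1) = 13/4.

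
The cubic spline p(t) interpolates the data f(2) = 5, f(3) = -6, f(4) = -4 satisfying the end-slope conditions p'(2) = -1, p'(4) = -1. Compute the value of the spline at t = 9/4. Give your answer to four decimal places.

Put M_i = p'' at the i-th knot. Here h = (1, 1) and Δ = (-11, 2), so the interior equations h_(i-1)·M_(i-1) + 2(h_(i-1)+h_i)·M_i + h_i·M_(i+1) = 6(Δ_i − Δ_(i-1)) read
  1·M_0 + 4·M_1 + 1·M_2 = 6(Δ_1 - Δ_0) = 78
Clamped end conditions give two more equations: 2h_0·M_0 + h_0·M_1 = 6(Δ_0 - p'(2)) = -60 and h_1·M_1 + 2h_1·M_2 = 6(p'(4) - Δ_1) = -18.
Solving the tridiagonal system: M_0 = -99/2, M_1 = 39, M_2 = -57/2.
On [2, 3], p(t) = 5 - 1·(t - 2) - 99/4·(t - 2)² + 59/4·(t - 2)³.
With (t - 2) = 1/4: p(9/4) = 879/256.

3.4336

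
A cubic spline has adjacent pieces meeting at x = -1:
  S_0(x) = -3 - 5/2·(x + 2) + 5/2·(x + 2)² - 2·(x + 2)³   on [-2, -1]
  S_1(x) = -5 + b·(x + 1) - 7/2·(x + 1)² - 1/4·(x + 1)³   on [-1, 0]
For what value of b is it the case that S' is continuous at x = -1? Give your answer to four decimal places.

-3.5000

S_0'(x) = -5/2 + 5·(x + 2) - 6·(x + 2)², so S_0'(-1) = -7/2. On the right, S_1'(-1) = b, so b = -7/2.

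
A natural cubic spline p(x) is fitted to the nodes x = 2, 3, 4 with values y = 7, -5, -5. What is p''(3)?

18

Put m_i = p'' at the i-th knot. Here h = (1, 1) and Δ = (-12, 0), so the interior equations h_(i-1)·m_(i-1) + 2(h_(i-1)+h_i)·m_i + h_i·m_(i+1) = 6(Δ_i − Δ_(i-1)) read
  1·m_0 + 4·m_1 + 1·m_2 = 6(Δ_1 - Δ_0) = 72
Natural end conditions: m_0 = m_2 = 0.
Solving the tridiagonal system: m_0 = 0, m_1 = 18, m_2 = 0.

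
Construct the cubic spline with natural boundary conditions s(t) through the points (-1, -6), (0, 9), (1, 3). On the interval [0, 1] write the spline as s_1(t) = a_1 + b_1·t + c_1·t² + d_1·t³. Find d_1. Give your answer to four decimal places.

5.2500

Put σ_i = s'' at the i-th knot. Here h = (1, 1) and Δ = (15, -6), so the interior equations h_(i-1)·σ_(i-1) + 2(h_(i-1)+h_i)·σ_i + h_i·σ_(i+1) = 6(Δ_i − Δ_(i-1)) read
  1·σ_0 + 4·σ_1 + 1·σ_2 = 6(Δ_1 - Δ_0) = -126
Natural end conditions: σ_0 = σ_2 = 0.
Forward elimination and back-substitution give σ_0 = 0, σ_1 = -63/2, σ_2 = 0.
On [0, 1], with s_1(t) = a_1 + b_1·t + c_1·t² + d_1·t³: c_1 = σ_1/2 = -63/4, d_1 = (σ_2 - σ_1)/(6h_1) = 21/4, b_1 = Δ_1 - h_1(2σ_1 + σ_2)/6 = 9/2.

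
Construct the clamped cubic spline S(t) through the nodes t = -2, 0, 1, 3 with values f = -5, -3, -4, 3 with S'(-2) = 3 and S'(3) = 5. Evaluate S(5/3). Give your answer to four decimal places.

Write σ_i for S''(x_i). With h_i = 2, 1, 2 and divided differences Δ_i = 1, -1, 7/2, the continuity of S' gives the tridiagonal system
  2·σ_0 + 6·σ_1 + 1·σ_2 = 6(Δ_1 - Δ_0) = -12
  1·σ_1 + 6·σ_2 + 2·σ_3 = 6(Δ_2 - Δ_1) = 27
Clamped end conditions give two more equations: 2h_0·σ_0 + h_0·σ_1 = 6(Δ_0 - S'(-2)) = -12 and h_2·σ_2 + 2h_2·σ_3 = 6(S'(3) - Δ_2) = 9.
Solving: σ_0 = -61/32, σ_1 = -35/16, σ_2 = 79/16, σ_3 = -7/32.
On [1, 3], S(t) = -4 + 9/32·(t - 1) + 79/32·(t - 1)² - 55/128·(t - 1)³.
With (t - 1) = 2/3: S(5/3) = -307/108.

-2.8426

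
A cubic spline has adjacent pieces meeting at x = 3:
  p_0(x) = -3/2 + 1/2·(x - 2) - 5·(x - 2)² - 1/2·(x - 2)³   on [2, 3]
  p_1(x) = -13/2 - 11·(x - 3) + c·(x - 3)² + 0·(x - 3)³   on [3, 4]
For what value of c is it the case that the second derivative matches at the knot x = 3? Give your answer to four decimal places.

p_0''(x) = -10 - 3·(x - 2), so p_0''(3) = -13. On the right, p_1''(3) = 2c, so c = -13/2.

-6.5000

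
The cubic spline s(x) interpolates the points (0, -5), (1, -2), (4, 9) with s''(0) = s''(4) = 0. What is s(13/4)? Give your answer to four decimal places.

Write M_i for s''(x_i). With h_i = 1, 3 and divided differences Δ_i = 3, 11/3, the continuity of s' gives the tridiagonal system
  1·M_0 + 8·M_1 + 3·M_2 = 6(Δ_1 - Δ_0) = 4
Natural end conditions: M_0 = M_2 = 0.
Hence M_0 = 0, M_1 = 1/2, M_2 = 0.
On [1, 4], s(x) = -2 + 19/6·(x - 1) + 1/4·(x - 1)² - 1/36·(x - 1)³.
With (x - 1) = 9/4: s(13/4) = 1555/256.

6.0742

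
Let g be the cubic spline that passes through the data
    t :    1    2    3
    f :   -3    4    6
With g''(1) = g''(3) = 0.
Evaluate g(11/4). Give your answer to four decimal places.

5.7930

With M_i denoting the second derivative at x_i, h_i = 1, 1, and Δ_i = (y_(i+1) − y_i)/h_i = 7, 2:
  1·M_0 + 4·M_1 + 1·M_2 = 6(Δ_1 - Δ_0) = -30
Natural end conditions: M_0 = M_2 = 0.
Solving the tridiagonal system: M_0 = 0, M_1 = -15/2, M_2 = 0.
On [2, 3], g(t) = 4 + 9/2·(t - 2) - 15/4·(t - 2)² + 5/4·(t - 2)³.
With (t - 2) = 3/4: g(11/4) = 1483/256.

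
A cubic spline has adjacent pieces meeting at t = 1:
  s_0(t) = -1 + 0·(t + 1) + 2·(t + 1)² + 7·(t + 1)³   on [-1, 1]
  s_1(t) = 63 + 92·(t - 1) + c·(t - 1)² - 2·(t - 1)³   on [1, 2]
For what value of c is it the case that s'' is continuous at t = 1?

s_0''(t) = 4 + 42·(t + 1), so s_0''(1) = 88. On the right, s_1''(1) = 2c, so c = 44.

44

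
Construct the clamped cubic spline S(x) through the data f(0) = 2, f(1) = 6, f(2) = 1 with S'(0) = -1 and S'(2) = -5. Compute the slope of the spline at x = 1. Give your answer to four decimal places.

0.7500

Write m_i for S''(x_i). With h_i = 1, 1 and divided differences Δ_i = 4, -5, the continuity of S' gives the tridiagonal system
  1·m_0 + 4·m_1 + 1·m_2 = 6(Δ_1 - Δ_0) = -54
Clamped end conditions give two more equations: 2h_0·m_0 + h_0·m_1 = 6(Δ_0 - S'(0)) = 30 and h_1·m_1 + 2h_1·m_2 = 6(S'(2) - Δ_1) = 0.
Hence m_0 = 53/2, m_1 = -23, m_2 = 23/2.
On [1, 2], S'(x) = b_1 + 2c_1·(x - 1) + 3d_1·(x - 1)² with b_1 = Δ_1 - h_1(2m_1 + m_2)/6 = 3/4, c_1 = m_1/2 = -23/2, d_1 = (m_2 - m_1)/(6h_1) = 23/4. So S'(1) = 3/4.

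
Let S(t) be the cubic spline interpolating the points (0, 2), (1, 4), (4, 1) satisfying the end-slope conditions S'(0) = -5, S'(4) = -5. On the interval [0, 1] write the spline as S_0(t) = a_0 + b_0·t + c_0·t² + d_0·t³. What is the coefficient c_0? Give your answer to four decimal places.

Write M_i for S''(x_i). With h_i = 1, 3 and divided differences Δ_i = 2, -1, the continuity of S' gives the tridiagonal system
  1·M_0 + 8·M_1 + 3·M_2 = 6(Δ_1 - Δ_0) = -18
Clamped end conditions give two more equations: 2h_0·M_0 + h_0·M_1 = 6(Δ_0 - S'(0)) = 42 and h_1·M_1 + 2h_1·M_2 = 6(S'(4) - Δ_1) = -24.
Forward elimination and back-substitution give M_0 = 93/4, M_1 = -9/2, M_2 = -7/4.
On [0, 1], with S_0(t) = a_0 + b_0·t + c_0·t² + d_0·t³: c_0 = M_0/2 = 93/8, d_0 = (M_1 - M_0)/(6h_0) = -37/8, b_0 = Δ_0 - h_0(2M_0 + M_1)/6 = -5.

11.6250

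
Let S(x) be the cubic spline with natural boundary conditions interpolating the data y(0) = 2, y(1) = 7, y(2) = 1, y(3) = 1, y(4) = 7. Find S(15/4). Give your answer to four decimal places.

Let M_i = S''(x_i). Step sizes h_i = 1, 1, 1, 1; slopes of the chords Δ_i = (y_(i+1) - y_i)/h_i = 5, -6, 0, 6.
  1·M_0 + 4·M_1 + 1·M_2 = 6(Δ_1 - Δ_0) = -66
  1·M_1 + 4·M_2 + 1·M_3 = 6(Δ_2 - Δ_1) = 36
  1·M_2 + 4·M_3 + 1·M_4 = 6(Δ_3 - Δ_2) = 36
Natural end conditions: M_0 = M_4 = 0.
Forward elimination and back-substitution give M_0 = 0, M_1 = -549/28, M_2 = 87/7, M_3 = 165/28, M_4 = 0.
On [3, 4], S(x) = 1 + 113/28·(x - 3) + 165/56·(x - 3)² - 55/56·(x - 3)³.
With (x - 3) = 3/4: S(15/4) = 18887/3584.

5.2698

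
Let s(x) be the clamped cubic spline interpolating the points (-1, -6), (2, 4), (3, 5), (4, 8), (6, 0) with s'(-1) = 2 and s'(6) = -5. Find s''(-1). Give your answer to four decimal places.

With m_i denoting the second derivative at x_i, h_i = 3, 1, 1, 2, and Δ_i = (y_(i+1) − y_i)/h_i = 10/3, 1, 3, -4:
  3·m_0 + 8·m_1 + 1·m_2 = 6(Δ_1 - Δ_0) = -14
  1·m_1 + 4·m_2 + 1·m_3 = 6(Δ_2 - Δ_1) = 12
  1·m_2 + 6·m_3 + 2·m_4 = 6(Δ_3 - Δ_2) = -42
Clamped end conditions give two more equations: 2h_0·m_0 + h_0·m_1 = 6(Δ_0 - s'(-1)) = 8 and h_3·m_3 + 2h_3·m_4 = 6(s'(6) - Δ_3) = -6.
Solving the tridiagonal system: m_0 = 757/237, m_1 = -294/79, m_2 = 489/79, m_3 = -714/79, m_4 = 477/158.

3.1941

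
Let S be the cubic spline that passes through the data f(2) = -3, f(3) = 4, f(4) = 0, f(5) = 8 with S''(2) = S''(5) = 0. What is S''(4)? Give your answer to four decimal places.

Let σ_i = S''(x_i). Step sizes h_i = 1, 1, 1; slopes of the chords Δ_i = (y_(i+1) - y_i)/h_i = 7, -4, 8.
  1·σ_0 + 4·σ_1 + 1·σ_2 = 6(Δ_1 - Δ_0) = -66
  1·σ_1 + 4·σ_2 + 1·σ_3 = 6(Δ_2 - Δ_1) = 72
Natural end conditions: σ_0 = σ_3 = 0.
Solving: σ_0 = 0, σ_1 = -112/5, σ_2 = 118/5, σ_3 = 0.

23.6000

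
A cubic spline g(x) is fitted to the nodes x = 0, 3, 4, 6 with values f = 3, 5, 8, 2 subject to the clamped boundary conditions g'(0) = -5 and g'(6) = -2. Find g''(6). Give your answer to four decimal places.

5.4762

Put σ_i = g'' at the i-th knot. Here h = (3, 1, 2) and Δ = (2/3, 3, -3), so the interior equations h_(i-1)·σ_(i-1) + 2(h_(i-1)+h_i)·σ_i + h_i·σ_(i+1) = 6(Δ_i − Δ_(i-1)) read
  3·σ_0 + 8·σ_1 + 1·σ_2 = 6(Δ_1 - Δ_0) = 14
  1·σ_1 + 6·σ_2 + 2·σ_3 = 6(Δ_2 - Δ_1) = -36
Clamped end conditions give two more equations: 2h_0·σ_0 + h_0·σ_1 = 6(Δ_0 - g'(0)) = 34 and h_2·σ_2 + 2h_2·σ_3 = 6(g'(6) - Δ_2) = 6.
Hence σ_0 = 37/7, σ_1 = 16/21, σ_2 = -167/21, σ_3 = 115/21.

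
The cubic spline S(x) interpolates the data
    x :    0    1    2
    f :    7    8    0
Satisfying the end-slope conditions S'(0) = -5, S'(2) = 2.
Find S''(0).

35

Put σ_i = S'' at the i-th knot. Here h = (1, 1) and Δ = (1, -8), so the interior equations h_(i-1)·σ_(i-1) + 2(h_(i-1)+h_i)·σ_i + h_i·σ_(i+1) = 6(Δ_i − Δ_(i-1)) read
  1·σ_0 + 4·σ_1 + 1·σ_2 = 6(Δ_1 - Δ_0) = -54
Clamped end conditions give two more equations: 2h_0·σ_0 + h_0·σ_1 = 6(Δ_0 - S'(0)) = 36 and h_1·σ_1 + 2h_1·σ_2 = 6(S'(2) - Δ_1) = 60.
Hence σ_0 = 35, σ_1 = -34, σ_2 = 47.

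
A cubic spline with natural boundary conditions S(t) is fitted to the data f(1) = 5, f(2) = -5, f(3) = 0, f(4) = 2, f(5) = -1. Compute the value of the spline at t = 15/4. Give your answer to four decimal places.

2.1496

Put σ_i = S'' at the i-th knot. Here h = (1, 1, 1, 1) and Δ = (-10, 5, 2, -3), so the interior equations h_(i-1)·σ_(i-1) + 2(h_(i-1)+h_i)·σ_i + h_i·σ_(i+1) = 6(Δ_i − Δ_(i-1)) read
  1·σ_0 + 4·σ_1 + 1·σ_2 = 6(Δ_1 - Δ_0) = 90
  1·σ_1 + 4·σ_2 + 1·σ_3 = 6(Δ_2 - Δ_1) = -18
  1·σ_2 + 4·σ_3 + 1·σ_4 = 6(Δ_3 - Δ_2) = -30
Natural end conditions: σ_0 = σ_4 = 0.
Solving the tridiagonal system: σ_0 = 0, σ_1 = 174/7, σ_2 = -66/7, σ_3 = -36/7, σ_4 = 0.
On [3, 4], S(t) = 0 + 6·(t - 3) - 33/7·(t - 3)² + 5/7·(t - 3)³.
With (t - 3) = 3/4: S(15/4) = 963/448.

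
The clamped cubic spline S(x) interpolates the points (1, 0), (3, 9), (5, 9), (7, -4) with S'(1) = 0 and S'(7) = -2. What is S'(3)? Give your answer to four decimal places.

Put m_i = S'' at the i-th knot. Here h = (2, 2, 2) and Δ = (9/2, 0, -13/2), so the interior equations h_(i-1)·m_(i-1) + 2(h_(i-1)+h_i)·m_i + h_i·m_(i+1) = 6(Δ_i − Δ_(i-1)) read
  2·m_0 + 8·m_1 + 2·m_2 = 6(Δ_1 - Δ_0) = -27
  2·m_1 + 8·m_2 + 2·m_3 = 6(Δ_2 - Δ_1) = -39
Clamped end conditions give two more equations: 2h_0·m_0 + h_0·m_1 = 6(Δ_0 - S'(1)) = 27 and h_2·m_2 + 2h_2·m_3 = 6(S'(7) - Δ_2) = 27.
Hence m_0 = 131/15, m_1 = -119/30, m_2 = -191/30, m_3 = 149/15.
On [3, 5], S'(x) = b_1 + 2c_1·(x - 3) + 3d_1·(x - 3)² with b_1 = Δ_1 - h_1(2m_1 + m_2)/6 = 143/30, c_1 = m_1/2 = -119/60, d_1 = (m_2 - m_1)/(6h_1) = -1/5. So S'(3) = 143/30.

4.7667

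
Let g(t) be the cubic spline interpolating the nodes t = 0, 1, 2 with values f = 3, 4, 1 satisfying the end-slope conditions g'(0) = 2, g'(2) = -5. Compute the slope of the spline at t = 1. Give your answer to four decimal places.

Write M_i for g''(x_i). With h_i = 1, 1 and divided differences Δ_i = 1, -3, the continuity of g' gives the tridiagonal system
  1·M_0 + 4·M_1 + 1·M_2 = 6(Δ_1 - Δ_0) = -24
Clamped end conditions give two more equations: 2h_0·M_0 + h_0·M_1 = 6(Δ_0 - g'(0)) = -6 and h_1·M_1 + 2h_1·M_2 = 6(g'(2) - Δ_1) = -12.
Solving the tridiagonal system: M_0 = -1/2, M_1 = -5, M_2 = -7/2.
On [1, 2], g'(t) = b_1 + 2c_1·(t - 1) + 3d_1·(t - 1)² with b_1 = Δ_1 - h_1(2M_1 + M_2)/6 = -3/4, c_1 = M_1/2 = -5/2, d_1 = (M_2 - M_1)/(6h_1) = 1/4. So g'(1) = -3/4.

-0.7500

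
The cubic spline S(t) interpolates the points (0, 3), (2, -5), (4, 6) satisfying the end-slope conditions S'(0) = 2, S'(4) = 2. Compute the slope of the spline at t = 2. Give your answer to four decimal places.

0.1250

Write m_i for S''(x_i). With h_i = 2, 2 and divided differences Δ_i = -4, 11/2, the continuity of S' gives the tridiagonal system
  2·m_0 + 8·m_1 + 2·m_2 = 6(Δ_1 - Δ_0) = 57
Clamped end conditions give two more equations: 2h_0·m_0 + h_0·m_1 = 6(Δ_0 - S'(0)) = -36 and h_1·m_1 + 2h_1·m_2 = 6(S'(4) - Δ_1) = -21.
Hence m_0 = -129/8, m_1 = 57/4, m_2 = -99/8.
On [2, 4], S'(t) = b_1 + 2c_1·(t - 2) + 3d_1·(t - 2)² with b_1 = Δ_1 - h_1(2m_1 + m_2)/6 = 1/8, c_1 = m_1/2 = 57/8, d_1 = (m_2 - m_1)/(6h_1) = -71/32. So S'(2) = 1/8.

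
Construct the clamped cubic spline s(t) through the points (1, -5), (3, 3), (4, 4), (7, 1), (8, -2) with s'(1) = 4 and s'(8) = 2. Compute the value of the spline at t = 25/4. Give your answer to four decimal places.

3.4656

Let m_i = s''(x_i). Step sizes h_i = 2, 1, 3, 1; slopes of the chords Δ_i = (y_(i+1) - y_i)/h_i = 4, 1, -1, -3.
  2·m_0 + 6·m_1 + 1·m_2 = 6(Δ_1 - Δ_0) = -18
  1·m_1 + 8·m_2 + 3·m_3 = 6(Δ_2 - Δ_1) = -12
  3·m_2 + 8·m_3 + 1·m_4 = 6(Δ_3 - Δ_2) = -12
Clamped end conditions give two more equations: 2h_0·m_0 + h_0·m_1 = 6(Δ_0 - s'(1)) = 0 and h_3·m_3 + 2h_3·m_4 = 6(s'(8) - Δ_3) = 30.
Solving the tridiagonal system: m_0 = 101/55, m_1 = -202/55, m_2 = 4/11, m_3 = -206/55, m_4 = 928/55.
On [4, 7], s(t) = 4 + 28/55·(t - 4) + 2/11·(t - 4)² - 113/495·(t - 4)³.
With (t - 4) = 9/4: s(25/4) = 1109/320.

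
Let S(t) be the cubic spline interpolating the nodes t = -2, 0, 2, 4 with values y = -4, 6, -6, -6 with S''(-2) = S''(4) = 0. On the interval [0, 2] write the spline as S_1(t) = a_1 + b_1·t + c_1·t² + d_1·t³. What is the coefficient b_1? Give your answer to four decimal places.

Put M_i = S'' at the i-th knot. Here h = (2, 2, 2) and Δ = (5, -6, 0), so the interior equations h_(i-1)·M_(i-1) + 2(h_(i-1)+h_i)·M_i + h_i·M_(i+1) = 6(Δ_i − Δ_(i-1)) read
  2·M_0 + 8·M_1 + 2·M_2 = 6(Δ_1 - Δ_0) = -66
  2·M_1 + 8·M_2 + 2·M_3 = 6(Δ_2 - Δ_1) = 36
Natural end conditions: M_0 = M_3 = 0.
Hence M_0 = 0, M_1 = -10, M_2 = 7, M_3 = 0.
On [0, 2], with S_1(t) = a_1 + b_1·t + c_1·t² + d_1·t³: c_1 = M_1/2 = -5, d_1 = (M_2 - M_1)/(6h_1) = 17/12, b_1 = Δ_1 - h_1(2M_1 + M_2)/6 = -5/3.

-1.6667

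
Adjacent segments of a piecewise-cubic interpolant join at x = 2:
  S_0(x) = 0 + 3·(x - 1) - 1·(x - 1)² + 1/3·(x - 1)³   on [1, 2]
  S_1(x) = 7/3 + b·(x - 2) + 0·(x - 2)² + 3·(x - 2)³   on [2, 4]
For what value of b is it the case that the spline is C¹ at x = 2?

2

S_0'(x) = 3 - 2·(x - 1) + 1·(x - 1)², so S_0'(2) = 2. On the right, S_1'(2) = b, so b = 2.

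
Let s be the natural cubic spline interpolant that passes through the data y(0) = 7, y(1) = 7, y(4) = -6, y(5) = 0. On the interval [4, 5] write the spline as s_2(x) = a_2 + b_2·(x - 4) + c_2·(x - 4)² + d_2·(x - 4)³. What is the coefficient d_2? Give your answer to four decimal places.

-1.7394

With σ_i denoting the second derivative at x_i, h_i = 1, 3, 1, and Δ_i = (y_(i+1) − y_i)/h_i = 0, -13/3, 6:
  1·σ_0 + 8·σ_1 + 3·σ_2 = 6(Δ_1 - Δ_0) = -26
  3·σ_1 + 8·σ_2 + 1·σ_3 = 6(Δ_2 - Δ_1) = 62
Natural end conditions: σ_0 = σ_3 = 0.
Solving: σ_0 = 0, σ_1 = -394/55, σ_2 = 574/55, σ_3 = 0.
On [4, 5], with s_2(x) = a_2 + b_2·(x - 4) + c_2·(x - 4)² + d_2·(x - 4)³: c_2 = σ_2/2 = 287/55, d_2 = (σ_3 - σ_2)/(6h_2) = -287/165, b_2 = Δ_2 - h_2(2σ_2 + σ_3)/6 = 416/165.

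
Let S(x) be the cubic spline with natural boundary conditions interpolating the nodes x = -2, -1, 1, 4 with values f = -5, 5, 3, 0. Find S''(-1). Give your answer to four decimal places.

With M_i denoting the second derivative at x_i, h_i = 1, 2, 3, and Δ_i = (y_(i+1) − y_i)/h_i = 10, -1, -1:
  1·M_0 + 6·M_1 + 2·M_2 = 6(Δ_1 - Δ_0) = -66
  2·M_1 + 10·M_2 + 3·M_3 = 6(Δ_2 - Δ_1) = 0
Natural end conditions: M_0 = M_3 = 0.
Solving the tridiagonal system: M_0 = 0, M_1 = -165/14, M_2 = 33/14, M_3 = 0.

-11.7857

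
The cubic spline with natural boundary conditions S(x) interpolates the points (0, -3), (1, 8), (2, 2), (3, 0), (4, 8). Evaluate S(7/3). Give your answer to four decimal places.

0.1058

Let M_i = S''(x_i). Step sizes h_i = 1, 1, 1, 1; slopes of the chords Δ_i = (y_(i+1) - y_i)/h_i = 11, -6, -2, 8.
  1·M_0 + 4·M_1 + 1·M_2 = 6(Δ_1 - Δ_0) = -102
  1·M_1 + 4·M_2 + 1·M_3 = 6(Δ_2 - Δ_1) = 24
  1·M_2 + 4·M_3 + 1·M_4 = 6(Δ_3 - Δ_2) = 60
Natural end conditions: M_0 = M_4 = 0.
Hence M_0 = 0, M_1 = -783/28, M_2 = 69/7, M_3 = 351/28, M_4 = 0.
On [2, 3], S(x) = 2 - 59/8·(x - 2) + 69/14·(x - 2)² + 25/56·(x - 2)³.
With (x - 2) = 1/3: S(7/3) = 20/189.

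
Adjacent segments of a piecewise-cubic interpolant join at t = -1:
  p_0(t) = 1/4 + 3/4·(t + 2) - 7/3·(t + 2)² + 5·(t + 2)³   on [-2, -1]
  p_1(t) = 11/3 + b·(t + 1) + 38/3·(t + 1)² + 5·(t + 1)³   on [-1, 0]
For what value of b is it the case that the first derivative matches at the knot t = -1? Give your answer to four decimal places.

11.0833

p_0'(t) = 3/4 - 14/3·(t + 2) + 15·(t + 2)², so p_0'(-1) = 133/12. On the right, p_1'(-1) = b, so b = 133/12.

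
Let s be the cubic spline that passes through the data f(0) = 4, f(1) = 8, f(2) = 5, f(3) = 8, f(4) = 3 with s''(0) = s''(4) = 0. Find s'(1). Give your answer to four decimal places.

-0.8929

Write M_i for s''(x_i). With h_i = 1, 1, 1, 1 and divided differences Δ_i = 4, -3, 3, -5, the continuity of s' gives the tridiagonal system
  1·M_0 + 4·M_1 + 1·M_2 = 6(Δ_1 - Δ_0) = -42
  1·M_1 + 4·M_2 + 1·M_3 = 6(Δ_2 - Δ_1) = 36
  1·M_2 + 4·M_3 + 1·M_4 = 6(Δ_3 - Δ_2) = -48
Natural end conditions: M_0 = M_4 = 0.
Solving the tridiagonal system: M_0 = 0, M_1 = -411/28, M_2 = 117/7, M_3 = -453/28, M_4 = 0.
On [1, 2], s'(x) = b_1 + 2c_1·(x - 1) + 3d_1·(x - 1)² with b_1 = Δ_1 - h_1(2M_1 + M_2)/6 = -25/28, c_1 = M_1/2 = -411/56, d_1 = (M_2 - M_1)/(6h_1) = 293/56. So s'(1) = -25/28.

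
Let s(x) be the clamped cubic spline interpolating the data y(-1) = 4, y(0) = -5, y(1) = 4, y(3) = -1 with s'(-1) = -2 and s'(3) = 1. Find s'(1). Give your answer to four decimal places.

8.0909

Let m_i = s''(x_i). Step sizes h_i = 1, 1, 2; slopes of the chords Δ_i = (y_(i+1) - y_i)/h_i = -9, 9, -5/2.
  1·m_0 + 4·m_1 + 1·m_2 = 6(Δ_1 - Δ_0) = 108
  1·m_1 + 6·m_2 + 2·m_3 = 6(Δ_2 - Δ_1) = -69
Clamped end conditions give two more equations: 2h_0·m_0 + h_0·m_1 = 6(Δ_0 - s'(-1)) = -42 and h_2·m_2 + 2h_2·m_3 = 6(s'(3) - Δ_2) = 21.
Hence m_0 = -945/22, m_1 = 483/11, m_2 = -543/22, m_3 = 387/22.
On [1, 3], s'(x) = b_2 + 2c_2·(x - 1) + 3d_2·(x - 1)² with b_2 = Δ_2 - h_2(2m_2 + m_3)/6 = 89/11, c_2 = m_2/2 = -543/44, d_2 = (m_3 - m_2)/(6h_2) = 155/44. So s'(1) = 89/11.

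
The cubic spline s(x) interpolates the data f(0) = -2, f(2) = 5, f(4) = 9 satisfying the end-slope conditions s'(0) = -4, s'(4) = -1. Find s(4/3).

1

Write M_i for s''(x_i). With h_i = 2, 2 and divided differences Δ_i = 7/2, 2, the continuity of s' gives the tridiagonal system
  2·M_0 + 8·M_1 + 2·M_2 = 6(Δ_1 - Δ_0) = -9
Clamped end conditions give two more equations: 2h_0·M_0 + h_0·M_1 = 6(Δ_0 - s'(0)) = 45 and h_1·M_1 + 2h_1·M_2 = 6(s'(4) - Δ_1) = -18.
Hence M_0 = 105/8, M_1 = -15/4, M_2 = -21/8.
On [0, 2], s(x) = -2 - 4·x + 105/16·x² - 45/32·x³.
With x = 4/3: s(4/3) = 1.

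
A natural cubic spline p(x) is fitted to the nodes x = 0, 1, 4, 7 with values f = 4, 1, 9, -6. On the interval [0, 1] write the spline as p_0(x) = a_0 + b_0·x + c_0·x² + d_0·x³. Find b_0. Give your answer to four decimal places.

With m_i denoting the second derivative at x_i, h_i = 1, 3, 3, and Δ_i = (y_(i+1) − y_i)/h_i = -3, 8/3, -5:
  1·m_0 + 8·m_1 + 3·m_2 = 6(Δ_1 - Δ_0) = 34
  3·m_1 + 12·m_2 + 3·m_3 = 6(Δ_2 - Δ_1) = -46
Natural end conditions: m_0 = m_3 = 0.
Forward elimination and back-substitution give m_0 = 0, m_1 = 182/29, m_2 = -470/87, m_3 = 0.
On [0, 1], with p_0(x) = a_0 + b_0·x + c_0·x² + d_0·x³: c_0 = m_0/2 = 0, d_0 = (m_1 - m_0)/(6h_0) = 91/87, b_0 = Δ_0 - h_0(2m_0 + m_1)/6 = -352/87.

-4.0460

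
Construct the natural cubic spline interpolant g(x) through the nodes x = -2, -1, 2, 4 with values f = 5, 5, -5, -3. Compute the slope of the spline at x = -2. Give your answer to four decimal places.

With M_i denoting the second derivative at x_i, h_i = 1, 3, 2, and Δ_i = (y_(i+1) − y_i)/h_i = 0, -10/3, 1:
  1·M_0 + 8·M_1 + 3·M_2 = 6(Δ_1 - Δ_0) = -20
  3·M_1 + 10·M_2 + 2·M_3 = 6(Δ_2 - Δ_1) = 26
Natural end conditions: M_0 = M_3 = 0.
Hence M_0 = 0, M_1 = -278/71, M_2 = 268/71, M_3 = 0.
On [-2, -1], g'(x) = b_0 + 2c_0·(x + 2) + 3d_0·(x + 2)² with b_0 = Δ_0 - h_0(2M_0 + M_1)/6 = 139/213, c_0 = M_0/2 = 0, d_0 = (M_1 - M_0)/(6h_0) = -139/213. So g'(-2) = 139/213.

0.6526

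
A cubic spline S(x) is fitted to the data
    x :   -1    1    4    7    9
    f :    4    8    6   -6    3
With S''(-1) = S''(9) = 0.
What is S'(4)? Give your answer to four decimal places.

-4.0083

Put M_i = S'' at the i-th knot. Here h = (2, 3, 3, 2) and Δ = (2, -2/3, -4, 9/2), so the interior equations h_(i-1)·M_(i-1) + 2(h_(i-1)+h_i)·M_i + h_i·M_(i+1) = 6(Δ_i − Δ_(i-1)) read
  2·M_0 + 10·M_1 + 3·M_2 = 6(Δ_1 - Δ_0) = -16
  3·M_1 + 12·M_2 + 3·M_3 = 6(Δ_2 - Δ_1) = -20
  3·M_2 + 10·M_3 + 2·M_4 = 6(Δ_3 - Δ_2) = 51
Natural end conditions: M_0 = M_4 = 0.
Solving the tridiagonal system: M_0 = 0, M_1 = -239/340, M_2 = -305/102, M_3 = 2039/340, M_4 = 0.
On [4, 7], S'(x) = b_2 + 2c_2·(x - 4) + 3d_2·(x - 4)² with b_2 = Δ_2 - h_2(2M_2 + M_3)/6 = -481/120, c_2 = M_2/2 = -305/204, d_2 = (M_3 - M_2)/(6h_2) = 9167/18360. So S'(4) = -481/120.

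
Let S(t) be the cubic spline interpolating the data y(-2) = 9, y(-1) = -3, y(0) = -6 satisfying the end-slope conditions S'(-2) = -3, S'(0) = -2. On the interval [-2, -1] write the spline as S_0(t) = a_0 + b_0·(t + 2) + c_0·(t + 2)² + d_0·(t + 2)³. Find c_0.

-20

With σ_i denoting the second derivative at x_i, h_i = 1, 1, and Δ_i = (y_(i+1) − y_i)/h_i = -12, -3:
  1·σ_0 + 4·σ_1 + 1·σ_2 = 6(Δ_1 - Δ_0) = 54
Clamped end conditions give two more equations: 2h_0·σ_0 + h_0·σ_1 = 6(Δ_0 - S'(-2)) = -54 and h_1·σ_1 + 2h_1·σ_2 = 6(S'(0) - Δ_1) = 6.
Forward elimination and back-substitution give σ_0 = -40, σ_1 = 26, σ_2 = -10.
On [-2, -1], with S_0(t) = a_0 + b_0·(t + 2) + c_0·(t + 2)² + d_0·(t + 2)³: c_0 = σ_0/2 = -20, d_0 = (σ_1 - σ_0)/(6h_0) = 11, b_0 = Δ_0 - h_0(2σ_0 + σ_1)/6 = -3.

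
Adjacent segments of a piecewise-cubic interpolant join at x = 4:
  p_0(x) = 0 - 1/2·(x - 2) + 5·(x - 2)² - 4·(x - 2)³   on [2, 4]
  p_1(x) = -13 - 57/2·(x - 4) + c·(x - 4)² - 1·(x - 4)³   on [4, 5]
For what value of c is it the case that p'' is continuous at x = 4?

p_0''(x) = 10 - 24·(x - 2), so p_0''(4) = -38. On the right, p_1''(4) = 2c, so c = -19.

-19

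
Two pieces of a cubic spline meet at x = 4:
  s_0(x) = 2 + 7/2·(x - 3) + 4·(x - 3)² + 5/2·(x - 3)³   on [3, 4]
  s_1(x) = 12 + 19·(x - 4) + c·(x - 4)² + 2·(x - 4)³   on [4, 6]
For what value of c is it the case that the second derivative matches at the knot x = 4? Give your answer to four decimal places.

s_0''(x) = 8 + 15·(x - 3), so s_0''(4) = 23. On the right, s_1''(4) = 2c, so c = 23/2.

11.5000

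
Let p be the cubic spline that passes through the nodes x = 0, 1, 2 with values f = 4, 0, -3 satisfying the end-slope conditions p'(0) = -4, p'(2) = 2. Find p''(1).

Write m_i for p''(x_i). With h_i = 1, 1 and divided differences Δ_i = -4, -3, the continuity of p' gives the tridiagonal system
  1·m_0 + 4·m_1 + 1·m_2 = 6(Δ_1 - Δ_0) = 6
Clamped end conditions give two more equations: 2h_0·m_0 + h_0·m_1 = 6(Δ_0 - p'(0)) = 0 and h_1·m_1 + 2h_1·m_2 = 6(p'(2) - Δ_1) = 30.
Forward elimination and back-substitution give m_0 = 3/2, m_1 = -3, m_2 = 33/2.

-3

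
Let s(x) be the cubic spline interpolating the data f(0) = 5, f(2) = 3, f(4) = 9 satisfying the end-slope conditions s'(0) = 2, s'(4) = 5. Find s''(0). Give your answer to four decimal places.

-6.7500

With M_i denoting the second derivative at x_i, h_i = 2, 2, and Δ_i = (y_(i+1) − y_i)/h_i = -1, 3:
  2·M_0 + 8·M_1 + 2·M_2 = 6(Δ_1 - Δ_0) = 24
Clamped end conditions give two more equations: 2h_0·M_0 + h_0·M_1 = 6(Δ_0 - s'(0)) = -18 and h_1·M_1 + 2h_1·M_2 = 6(s'(4) - Δ_1) = 12.
Forward elimination and back-substitution give M_0 = -27/4, M_1 = 9/2, M_2 = 3/4.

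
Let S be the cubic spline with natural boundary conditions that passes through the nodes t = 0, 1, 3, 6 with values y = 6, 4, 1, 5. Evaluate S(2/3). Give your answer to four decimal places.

Write M_i for S''(x_i). With h_i = 1, 2, 3 and divided differences Δ_i = -2, -3/2, 4/3, the continuity of S' gives the tridiagonal system
  1·M_0 + 6·M_1 + 2·M_2 = 6(Δ_1 - Δ_0) = 3
  2·M_1 + 10·M_2 + 3·M_3 = 6(Δ_2 - Δ_1) = 17
Natural end conditions: M_0 = M_3 = 0.
Forward elimination and back-substitution give M_0 = 0, M_1 = -1/14, M_2 = 12/7, M_3 = 0.
On [0, 1], S(t) = 6 - 167/84·t + 0·t² - 1/84·t³.
With t = 2/3: S(2/3) = 5297/1134.

4.6711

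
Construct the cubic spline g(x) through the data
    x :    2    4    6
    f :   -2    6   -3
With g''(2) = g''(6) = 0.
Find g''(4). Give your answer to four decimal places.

Put M_i = g'' at the i-th knot. Here h = (2, 2) and Δ = (4, -9/2), so the interior equations h_(i-1)·M_(i-1) + 2(h_(i-1)+h_i)·M_i + h_i·M_(i+1) = 6(Δ_i − Δ_(i-1)) read
  2·M_0 + 8·M_1 + 2·M_2 = 6(Δ_1 - Δ_0) = -51
Natural end conditions: M_0 = M_2 = 0.
Solving: M_0 = 0, M_1 = -51/8, M_2 = 0.

-6.3750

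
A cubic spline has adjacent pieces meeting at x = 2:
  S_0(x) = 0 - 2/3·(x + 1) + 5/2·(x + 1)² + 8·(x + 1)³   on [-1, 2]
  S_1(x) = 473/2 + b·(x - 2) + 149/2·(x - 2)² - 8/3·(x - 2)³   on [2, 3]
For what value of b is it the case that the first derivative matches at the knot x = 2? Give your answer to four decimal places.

230.3333

S_0'(x) = -2/3 + 5·(x + 1) + 24·(x + 1)², so S_0'(2) = 691/3. On the right, S_1'(2) = b, so b = 691/3.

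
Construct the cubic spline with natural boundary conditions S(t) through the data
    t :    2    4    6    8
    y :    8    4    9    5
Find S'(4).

Let m_i = S''(x_i). Step sizes h_i = 2, 2, 2; slopes of the chords Δ_i = (y_(i+1) - y_i)/h_i = -2, 5/2, -2.
  2·m_0 + 8·m_1 + 2·m_2 = 6(Δ_1 - Δ_0) = 27
  2·m_1 + 8·m_2 + 2·m_3 = 6(Δ_2 - Δ_1) = -27
Natural end conditions: m_0 = m_3 = 0.
Solving the tridiagonal system: m_0 = 0, m_1 = 9/2, m_2 = -9/2, m_3 = 0.
On [4, 6], S'(t) = b_1 + 2c_1·(t - 4) + 3d_1·(t - 4)² with b_1 = Δ_1 - h_1(2m_1 + m_2)/6 = 1, c_1 = m_1/2 = 9/4, d_1 = (m_2 - m_1)/(6h_1) = -3/4. So S'(4) = 1.

1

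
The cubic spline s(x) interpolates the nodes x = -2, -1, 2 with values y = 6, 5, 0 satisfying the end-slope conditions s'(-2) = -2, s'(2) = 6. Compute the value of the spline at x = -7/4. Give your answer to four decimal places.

Let σ_i = s''(x_i). Step sizes h_i = 1, 3; slopes of the chords Δ_i = (y_(i+1) - y_i)/h_i = -1, -5/3.
  1·σ_0 + 8·σ_1 + 3·σ_2 = 6(Δ_1 - Δ_0) = -4
Clamped end conditions give two more equations: 2h_0·σ_0 + h_0·σ_1 = 6(Δ_0 - s'(-2)) = 6 and h_1·σ_1 + 2h_1·σ_2 = 6(s'(2) - Δ_1) = 46.
Hence σ_0 = 11/2, σ_1 = -5, σ_2 = 61/6.
On [-2, -1], s(x) = 6 - 2·(x + 2) + 11/4·(x + 2)² - 7/4·(x + 2)³.
With (x + 2) = 1/4: s(-7/4) = 1445/256.

5.6445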